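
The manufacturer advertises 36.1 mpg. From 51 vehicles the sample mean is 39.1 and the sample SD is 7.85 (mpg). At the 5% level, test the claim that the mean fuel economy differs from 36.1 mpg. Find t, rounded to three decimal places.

H0: μ = 36.1; H1: μ ≠ 36.1 (one-sample t-test, two-sided).
t = (x̄ − μ₀)/(s/√n) = (39.1 − 36.1)/(7.85/√51) = 2.729
df = n − 1 = 50
Two-sided p-value ≈ 0.0087
Since p ≈ 0.0087 < α = 0.05, reject H0; the evidence is statistically significant.

2.729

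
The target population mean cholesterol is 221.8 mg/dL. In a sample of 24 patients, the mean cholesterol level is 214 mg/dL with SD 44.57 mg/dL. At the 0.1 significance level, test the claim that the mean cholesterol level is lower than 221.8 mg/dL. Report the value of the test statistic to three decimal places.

H0: μ = 221.8; H1: μ < 221.8 (one-sample t-test, left-tailed).
t = (x̄ − μ₀)/(s/√n) = (214 − 221.8)/(44.57/√24) = -0.857
df = n − 1 = 23
p-value = P(T ≤ -0.857) ≈ 0.2000
Since p ≈ 0.2000 > α = 0.1, fail to reject H0; the data do not provide sufficient evidence against H0.

-0.857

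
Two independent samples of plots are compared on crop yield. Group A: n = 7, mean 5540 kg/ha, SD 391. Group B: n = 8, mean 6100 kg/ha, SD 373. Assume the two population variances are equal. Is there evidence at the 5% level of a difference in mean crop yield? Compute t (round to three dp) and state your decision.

Let group 1 = group A, group 2 = group B. H0: μ_1 = μ_2; H1: μ_1 ≠ μ_2 (two-sample pooled-variance t-test, two-sided).
s_p² = [(7−1)·391² + (8−1)·373²]/(7+8−2) = 145476
t = (5540 − 6100)/√[145476·(1/7 + 1/8)] = -2.837
df = n₁ + n₂ − 2 = 13
Two-sided p-value ≈ 0.0140
Since p ≈ 0.0140 < α = 0.05, reject H0; the evidence is statistically significant.

t = -2.837; reject H0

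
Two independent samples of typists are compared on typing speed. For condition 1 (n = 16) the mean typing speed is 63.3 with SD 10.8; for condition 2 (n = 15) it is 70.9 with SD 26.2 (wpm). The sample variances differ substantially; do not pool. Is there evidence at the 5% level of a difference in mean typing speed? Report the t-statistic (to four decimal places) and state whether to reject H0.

Let group 1 = condition 1, group 2 = condition 2. H0: μ_1 = μ_2; H1: μ_1 ≠ μ_2 (Welch's two-sample t-test, two-sided).
t = (x̄_1 − x̄_2)/√(s_1²/n_1 + s_2²/n_2) = (63.3 − 70.9)/√(10.8²/16 + 26.2²/15) = -1.0434
Welch–Satterthwaite df ≈ 18.38
Two-sided p-value ≈ 0.310
Since p ≈ 0.310 > α = 0.05, fail to reject H0; the evidence is not statistically significant.

t = -1.0434; fail to reject H0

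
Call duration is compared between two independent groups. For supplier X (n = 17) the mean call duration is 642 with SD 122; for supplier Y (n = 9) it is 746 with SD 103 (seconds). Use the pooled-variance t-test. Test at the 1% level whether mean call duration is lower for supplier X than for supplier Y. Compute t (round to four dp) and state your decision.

Let group 1 = supplier X, group 2 = supplier Y. H0: μ_1 = μ_2; H1: μ_1 < μ_2 (two-sample pooled-variance t-test, left-tailed).
s_p² = [(17−1)·122² + (9−1)·103²]/(17+9−2) = 13459
t = (642 − 746)/√[13459·(1/17 + 1/9)] = -2.1746
df = n₁ + n₂ − 2 = 24
p-value = P(T ≤ -2.1746) ≈ 0.0199
Since p ≈ 0.0199 > α = 0.01, fail to reject H0; the data do not provide sufficient evidence against H0.

t = -2.1746; fail to reject H0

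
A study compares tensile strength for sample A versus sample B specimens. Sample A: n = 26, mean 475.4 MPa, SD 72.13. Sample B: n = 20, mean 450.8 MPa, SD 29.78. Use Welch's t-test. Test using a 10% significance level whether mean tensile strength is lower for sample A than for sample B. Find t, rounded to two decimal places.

Let group 1 = sample A, group 2 = sample B. H0: μ_1 = μ_2; H1: μ_1 < μ_2 (Welch's two-sample t-test, left-tailed).
t = (x̄_1 − x̄_2)/√(s_1²/n_1 + s_2²/n_2) = (475.4 − 450.8)/√(72.13²/26 + 29.78²/20) = 1.57
Welch–Satterthwaite df ≈ 35.04
p-value = P(T ≤ 1.57) ≈ 0.938
Since p ≈ 0.938 > α = 0.1, fail to reject H0; the evidence is not statistically significant.

1.57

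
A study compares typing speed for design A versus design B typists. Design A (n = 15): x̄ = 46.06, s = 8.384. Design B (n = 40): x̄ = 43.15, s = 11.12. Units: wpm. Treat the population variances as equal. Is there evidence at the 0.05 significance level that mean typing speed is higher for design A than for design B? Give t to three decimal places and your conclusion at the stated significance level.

Let group 1 = design A, group 2 = design B. H0: μ_1 = μ_2; H1: μ_1 > μ_2 (two-sample pooled-variance t-test, right-tailed).
s_p² = [(15−1)·8.384² + (40−1)·11.12²]/(15+40−2) = 109.559
t = (46.06 − 43.15)/√[109.559·(1/15 + 1/40)] = 0.918
df = n₁ + n₂ − 2 = 53
p-value = P(T ≥ 0.918) ≈ 0.181
Since p ≈ 0.181 > α = 0.05, fail to reject H0; the evidence is not statistically significant.

t = 0.918; fail to reject H0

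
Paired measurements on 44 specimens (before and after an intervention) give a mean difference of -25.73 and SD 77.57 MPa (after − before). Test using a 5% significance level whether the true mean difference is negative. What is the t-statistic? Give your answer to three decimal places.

H0: μ_d = 0; H1: μ_d < 0 (paired t-test on the differences, left-tailed).
t = d̄/(s_d/√n) = -25.73/(77.57/√44) = -2.200
df = n − 1 = 43
p-value = P(T ≤ -2.200) ≈ 0.017
Since p ≈ 0.017 < α = 0.05, reject H0; the evidence is statistically significant.

-2.200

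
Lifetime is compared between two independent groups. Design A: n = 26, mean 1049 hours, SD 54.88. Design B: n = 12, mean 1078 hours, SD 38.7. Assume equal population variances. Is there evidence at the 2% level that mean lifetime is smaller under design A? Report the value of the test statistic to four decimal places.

-1.6458

Let group 1 = design A, group 2 = design B. H0: μ_1 = μ_2; H1: μ_1 < μ_2 (two-sample pooled-variance t-test, left-tailed).
s_p² = [(26−1)·54.88² + (12−1)·38.7²]/(26+12−2) = 2549.17
t = (1049 − 1078)/√[2549.17·(1/26 + 1/12)] = -1.6458
df = n₁ + n₂ − 2 = 36
p-value = P(T ≤ -1.6458) ≈ 0.0543
Since p ≈ 0.0543 > α = 0.02, fail to reject H0; the data do not provide sufficient evidence against H0.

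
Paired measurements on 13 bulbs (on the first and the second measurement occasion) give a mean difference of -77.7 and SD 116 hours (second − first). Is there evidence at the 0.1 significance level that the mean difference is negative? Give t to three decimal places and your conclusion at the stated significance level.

H0: μ_d = 0; H1: μ_d < 0 (paired t-test on the differences, left-tailed).
t = d̄/(s_d/√n) = -77.7/(116/√13) = -2.415
df = n − 1 = 12
p-value = P(T ≤ -2.415) ≈ 0.0163
Since p ≈ 0.0163 < α = 0.1, reject H0; the data support H1.

t = -2.415; reject H0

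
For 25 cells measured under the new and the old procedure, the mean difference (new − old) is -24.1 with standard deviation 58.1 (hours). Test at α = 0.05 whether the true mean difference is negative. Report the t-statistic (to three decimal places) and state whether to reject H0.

H0: μ_d = 0; H1: μ_d < 0 (paired t-test on the differences, left-tailed).
t = d̄/(s_d/√n) = -24.1/(58.1/√25) = -2.074
df = n − 1 = 24
p-value = P(T ≤ -2.074) ≈ 0.0245
Since p ≈ 0.0245 < α = 0.05, reject H0; the data support H1.

t = -2.074; reject H0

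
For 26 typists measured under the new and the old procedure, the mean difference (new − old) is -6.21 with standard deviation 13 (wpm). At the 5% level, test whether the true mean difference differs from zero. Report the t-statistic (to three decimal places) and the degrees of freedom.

H0: μ_d = 0; H1: μ_d ≠ 0 (paired t-test on the differences, two-sided).
t = d̄/(s_d/√n) = -6.21/(13/√26) = -2.436
df = n − 1 = 25
Two-sided p-value ≈ 0.022
Since p ≈ 0.022 < α = 0.05, reject H0; the data support H1.

t = -2.436, df = 25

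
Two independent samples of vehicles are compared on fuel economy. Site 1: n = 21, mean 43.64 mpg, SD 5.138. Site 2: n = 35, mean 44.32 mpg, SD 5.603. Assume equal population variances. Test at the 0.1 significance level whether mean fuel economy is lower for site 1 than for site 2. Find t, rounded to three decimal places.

-0.453

Let group 1 = site 1, group 2 = site 2. H0: μ_1 = μ_2; H1: μ_1 < μ_2 (two-sample pooled-variance t-test, left-tailed).
s_p² = [(21−1)·5.138² + (35−1)·5.603²]/(21+35−2) = 29.5438
t = (43.64 − 44.32)/√[29.5438·(1/21 + 1/35)] = -0.453
df = n₁ + n₂ − 2 = 54
p-value = P(T ≤ -0.453) ≈ 0.326
Since p ≈ 0.326 > α = 0.1, fail to reject H0; the evidence is not statistically significant.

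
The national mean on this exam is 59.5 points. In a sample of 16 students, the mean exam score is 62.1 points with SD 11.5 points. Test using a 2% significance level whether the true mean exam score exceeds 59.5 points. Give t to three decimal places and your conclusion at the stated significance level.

t = 0.904; fail to reject H0

H0: μ = 59.5; H1: μ > 59.5 (one-sample t-test, right-tailed).
t = (x̄ − μ₀)/(s/√n) = (62.1 − 59.5)/(11.5/√16) = 0.904
df = n − 1 = 15
p-value = P(T ≥ 0.904) ≈ 0.1901
Since p ≈ 0.1901 > α = 0.02, fail to reject H0; the evidence is not statistically significant.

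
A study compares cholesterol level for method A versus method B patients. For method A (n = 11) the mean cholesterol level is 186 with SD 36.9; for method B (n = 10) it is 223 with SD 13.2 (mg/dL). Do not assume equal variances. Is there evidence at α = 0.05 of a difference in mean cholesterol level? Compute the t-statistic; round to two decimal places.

-3.11

Let group 1 = method A, group 2 = method B. H0: μ_1 = μ_2; H1: μ_1 ≠ μ_2 (Welch's two-sample t-test, two-sided).
t = (x̄_1 − x̄_2)/√(s_1²/n_1 + s_2²/n_2) = (186 − 223)/√(36.9²/11 + 13.2²/10) = -3.11
Welch–Satterthwaite df ≈ 12.73
Two-sided p-value ≈ 0.0084
Since p ≈ 0.0084 < α = 0.05, reject H0; the evidence is statistically significant.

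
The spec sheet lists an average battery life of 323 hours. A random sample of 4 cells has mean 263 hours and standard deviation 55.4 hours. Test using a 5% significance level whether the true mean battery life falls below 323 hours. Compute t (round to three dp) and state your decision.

t = -2.166; fail to reject H0

H0: μ = 323; H1: μ < 323 (one-sample t-test, left-tailed).
t = (x̄ − μ₀)/(s/√n) = (263 − 323)/(55.4/√4) = -2.166
df = n − 1 = 3
p-value = P(T ≤ -2.166) ≈ 0.059
Since p ≈ 0.059 > α = 0.05, fail to reject H0; the evidence is not statistically significant.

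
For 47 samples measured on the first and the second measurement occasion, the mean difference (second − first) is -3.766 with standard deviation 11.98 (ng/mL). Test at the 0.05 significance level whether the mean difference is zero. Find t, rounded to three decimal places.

H0: μ_d = 0; H1: μ_d ≠ 0 (paired t-test on the differences, two-sided).
t = d̄/(s_d/√n) = -3.766/(11.98/√47) = -2.155
df = n − 1 = 46
Two-sided p-value ≈ 0.0364
Since p ≈ 0.0364 < α = 0.05, reject H0; the data support H1.

-2.155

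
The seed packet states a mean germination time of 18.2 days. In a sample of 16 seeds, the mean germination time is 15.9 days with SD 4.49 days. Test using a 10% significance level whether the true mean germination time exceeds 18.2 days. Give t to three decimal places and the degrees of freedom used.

t = -2.049, df = 15

H0: μ = 18.2; H1: μ > 18.2 (one-sample t-test, right-tailed).
t = (x̄ − μ₀)/(s/√n) = (15.9 − 18.2)/(4.49/√16) = -2.049
df = n − 1 = 15
p-value = P(T ≥ -2.049) ≈ 0.971
Since p ≈ 0.971 > α = 0.1, fail to reject H0; the evidence is not statistically significant.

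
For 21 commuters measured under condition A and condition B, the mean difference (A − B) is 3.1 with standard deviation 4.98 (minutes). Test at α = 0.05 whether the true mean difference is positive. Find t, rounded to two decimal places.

2.85

H0: μ_d = 0; H1: μ_d > 0 (paired t-test on the differences, right-tailed).
t = d̄/(s_d/√n) = 3.1/(4.98/√21) = 2.85
df = n − 1 = 20
p-value = P(T ≥ 2.85) ≈ 0.005
Since p ≈ 0.005 < α = 0.05, reject H0; the evidence is statistically significant.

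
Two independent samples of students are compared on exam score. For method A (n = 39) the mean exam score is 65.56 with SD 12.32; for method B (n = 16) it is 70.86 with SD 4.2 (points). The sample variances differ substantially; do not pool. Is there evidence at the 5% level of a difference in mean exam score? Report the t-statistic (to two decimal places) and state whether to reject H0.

Let group 1 = method A, group 2 = method B. H0: μ_1 = μ_2; H1: μ_1 ≠ μ_2 (Welch's two-sample t-test, two-sided).
t = (x̄_1 − x̄_2)/√(s_1²/n_1 + s_2²/n_2) = (65.56 − 70.86)/√(12.32²/39 + 4.2²/16) = -2.37
Welch–Satterthwaite df ≈ 52.01
Two-sided p-value ≈ 0.021
Since p ≈ 0.021 < α = 0.05, reject H0; the evidence is statistically significant.

t = -2.37; reject H0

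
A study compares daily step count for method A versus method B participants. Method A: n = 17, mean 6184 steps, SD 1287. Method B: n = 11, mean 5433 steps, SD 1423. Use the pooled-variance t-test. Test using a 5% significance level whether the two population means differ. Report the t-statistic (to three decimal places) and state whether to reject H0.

t = 1.447; fail to reject H0

Let group 1 = method A, group 2 = method B. H0: μ_1 = μ_2; H1: μ_1 ≠ μ_2 (two-sample pooled-variance t-test, two-sided).
s_p² = [(17−1)·1287² + (11−1)·1423²]/(17+11−2) = 1798120
t = (6184 − 5433)/√[1798120·(1/17 + 1/11)] = 1.447
df = n₁ + n₂ − 2 = 26
Two-sided p-value ≈ 0.1598
Since p ≈ 0.1598 > α = 0.05, fail to reject H0; the data do not provide sufficient evidence against H0.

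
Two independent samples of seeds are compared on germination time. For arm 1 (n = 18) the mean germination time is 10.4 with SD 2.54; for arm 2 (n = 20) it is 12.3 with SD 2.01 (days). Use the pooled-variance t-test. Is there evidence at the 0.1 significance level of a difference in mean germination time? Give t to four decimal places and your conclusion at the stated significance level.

Let group 1 = arm 1, group 2 = arm 2. H0: μ_1 = μ_2; H1: μ_1 ≠ μ_2 (two-sample pooled-variance t-test, two-sided).
s_p² = [(18−1)·2.54² + (20−1)·2.01²]/(18+20−2) = 5.17886
t = (10.4 − 12.3)/√[5.17886·(1/18 + 1/20)] = -2.5698
df = n₁ + n₂ − 2 = 36
Two-sided p-value ≈ 0.014
Since p ≈ 0.014 < α = 0.1, reject H0; the data support H1.

t = -2.5698; reject H0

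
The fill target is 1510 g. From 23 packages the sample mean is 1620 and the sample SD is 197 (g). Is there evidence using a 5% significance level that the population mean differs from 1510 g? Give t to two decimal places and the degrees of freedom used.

t = 2.68, df = 22

H0: μ = 1510; H1: μ ≠ 1510 (one-sample t-test, two-sided).
t = (x̄ − μ₀)/(s/√n) = (1620 − 1510)/(197/√23) = 2.68
df = n − 1 = 22
Two-sided p-value ≈ 0.014
Since p ≈ 0.014 < α = 0.05, reject H0; the evidence is statistically significant.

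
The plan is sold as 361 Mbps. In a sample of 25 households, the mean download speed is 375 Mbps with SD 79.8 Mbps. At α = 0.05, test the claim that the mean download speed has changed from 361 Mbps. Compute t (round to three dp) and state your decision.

t = 0.877; fail to reject H0

H0: μ = 361; H1: μ ≠ 361 (one-sample t-test, two-sided).
t = (x̄ − μ₀)/(s/√n) = (375 − 361)/(79.8/√25) = 0.877
df = n − 1 = 24
Two-sided p-value ≈ 0.3891
Since p ≈ 0.3891 > α = 0.05, fail to reject H0; the evidence is not statistically significant.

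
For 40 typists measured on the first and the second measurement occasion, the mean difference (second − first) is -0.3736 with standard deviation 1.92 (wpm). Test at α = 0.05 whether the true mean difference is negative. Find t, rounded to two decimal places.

H0: μ_d = 0; H1: μ_d < 0 (paired t-test on the differences, left-tailed).
t = d̄/(s_d/√n) = -0.3736/(1.92/√40) = -1.23
df = n − 1 = 39
p-value = P(T ≤ -1.23) ≈ 0.1129
Since p ≈ 0.1129 > α = 0.05, fail to reject H0; the evidence is not statistically significant.

-1.23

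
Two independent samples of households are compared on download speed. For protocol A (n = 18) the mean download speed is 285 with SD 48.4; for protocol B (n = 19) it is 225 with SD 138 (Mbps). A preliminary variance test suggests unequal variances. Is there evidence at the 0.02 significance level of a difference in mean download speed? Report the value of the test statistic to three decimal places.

1.783

Let group 1 = protocol A, group 2 = protocol B. H0: μ_1 = μ_2; H1: μ_1 ≠ μ_2 (Welch's two-sample t-test, two-sided).
t = (x̄_1 − x̄_2)/√(s_1²/n_1 + s_2²/n_2) = (285 − 225)/√(48.4²/18 + 138²/19) = 1.783
Welch–Satterthwaite df ≈ 22.57
Two-sided p-value ≈ 0.0880
Since p ≈ 0.0880 > α = 0.02, fail to reject H0; the data do not provide sufficient evidence against H0.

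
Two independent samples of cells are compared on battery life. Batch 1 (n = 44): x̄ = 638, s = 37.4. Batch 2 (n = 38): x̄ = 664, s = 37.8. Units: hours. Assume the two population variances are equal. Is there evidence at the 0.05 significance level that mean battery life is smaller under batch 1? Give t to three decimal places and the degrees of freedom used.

t = -3.124, df = 80

Let group 1 = batch 1, group 2 = batch 2. H0: μ_1 = μ_2; H1: μ_1 < μ_2 (two-sample pooled-variance t-test, left-tailed).
s_p² = [(44−1)·37.4² + (38−1)·37.8²]/(44+38−2) = 1412.67
t = (638 − 664)/√[1412.67·(1/44 + 1/38)] = -3.124
df = n₁ + n₂ − 2 = 80
p-value = P(T ≤ -3.124) ≈ 0.001
Since p ≈ 0.001 < α = 0.05, reject H0; the evidence is statistically significant.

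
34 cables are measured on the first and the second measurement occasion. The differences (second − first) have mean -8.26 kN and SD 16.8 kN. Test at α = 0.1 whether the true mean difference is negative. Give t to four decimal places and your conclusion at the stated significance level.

H0: μ_d = 0; H1: μ_d < 0 (paired t-test on the differences, left-tailed).
t = d̄/(s_d/√n) = -8.26/(16.8/√34) = -2.8669
df = n − 1 = 33
p-value = P(T ≤ -2.8669) ≈ 0.0036
Since p ≈ 0.0036 < α = 0.1, reject H0; the data support H1.

t = -2.8669; reject H0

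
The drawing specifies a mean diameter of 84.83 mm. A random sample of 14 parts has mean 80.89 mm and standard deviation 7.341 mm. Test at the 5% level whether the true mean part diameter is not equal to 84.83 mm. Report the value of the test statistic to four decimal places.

H0: μ = 84.83; H1: μ ≠ 84.83 (one-sample t-test, two-sided).
t = (x̄ − μ₀)/(s/√n) = (80.89 − 84.83)/(7.341/√14) = -2.0082
df = n − 1 = 13
Two-sided p-value ≈ 0.0659
Since p ≈ 0.0659 > α = 0.05, fail to reject H0; the evidence is not statistically significant.

-2.0082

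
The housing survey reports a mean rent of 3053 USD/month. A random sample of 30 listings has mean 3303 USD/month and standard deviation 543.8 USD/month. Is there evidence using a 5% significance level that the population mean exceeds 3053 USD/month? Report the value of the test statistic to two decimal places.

2.52

H0: μ = 3053; H1: μ > 3053 (one-sample t-test, right-tailed).
t = (x̄ − μ₀)/(s/√n) = (3303 − 3053)/(543.8/√30) = 2.52
df = n − 1 = 29
p-value = P(T ≥ 2.52) ≈ 0.009
Since p ≈ 0.009 < α = 0.05, reject H0; the data support H1.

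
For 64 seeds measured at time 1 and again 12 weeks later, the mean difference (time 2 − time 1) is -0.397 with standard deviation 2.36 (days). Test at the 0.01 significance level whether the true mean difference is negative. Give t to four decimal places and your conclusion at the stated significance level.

H0: μ_d = 0; H1: μ_d < 0 (paired t-test on the differences, left-tailed).
t = d̄/(s_d/√n) = -0.397/(2.36/√64) = -1.3458
df = n − 1 = 63
p-value = P(T ≤ -1.3458) ≈ 0.092
Since p ≈ 0.092 > α = 0.01, fail to reject H0; the data do not provide sufficient evidence against H0.

t = -1.3458; fail to reject H0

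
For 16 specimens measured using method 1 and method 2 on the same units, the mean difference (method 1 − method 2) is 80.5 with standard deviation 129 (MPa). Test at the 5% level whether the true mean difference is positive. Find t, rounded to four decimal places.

2.4961

H0: μ_d = 0; H1: μ_d > 0 (paired t-test on the differences, right-tailed).
t = d̄/(s_d/√n) = 80.5/(129/√16) = 2.4961
df = n − 1 = 15
p-value = P(T ≥ 2.4961) ≈ 0.012
Since p ≈ 0.012 < α = 0.05, reject H0; the data support H1.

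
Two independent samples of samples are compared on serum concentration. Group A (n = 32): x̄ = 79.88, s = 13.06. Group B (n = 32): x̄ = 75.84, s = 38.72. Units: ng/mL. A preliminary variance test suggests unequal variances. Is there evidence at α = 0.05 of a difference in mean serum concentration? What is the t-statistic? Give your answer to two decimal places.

0.56

Let group 1 = group A, group 2 = group B. H0: μ_1 = μ_2; H1: μ_1 ≠ μ_2 (Welch's two-sample t-test, two-sided).
t = (x̄_1 − x̄_2)/√(s_1²/n_1 + s_2²/n_2) = (79.88 − 75.84)/√(13.06²/32 + 38.72²/32) = 0.56
Welch–Satterthwaite df ≈ 37.96
Two-sided p-value ≈ 0.5793
Since p ≈ 0.5793 > α = 0.05, fail to reject H0; the data do not provide sufficient evidence against H0.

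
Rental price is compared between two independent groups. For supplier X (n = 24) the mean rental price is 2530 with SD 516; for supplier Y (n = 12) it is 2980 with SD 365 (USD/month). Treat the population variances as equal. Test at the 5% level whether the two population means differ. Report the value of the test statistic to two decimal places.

Let group 1 = supplier X, group 2 = supplier Y. H0: μ_1 = μ_2; H1: μ_1 ≠ μ_2 (two-sample pooled-variance t-test, two-sided).
s_p² = [(24−1)·516² + (12−1)·365²]/(24+12−2) = 223217
t = (2530 − 2980)/√[223217·(1/24 + 1/12)] = -2.69
df = n₁ + n₂ − 2 = 34
Two-sided p-value ≈ 0.011
Since p ≈ 0.011 < α = 0.05, reject H0; the data support H1.

-2.69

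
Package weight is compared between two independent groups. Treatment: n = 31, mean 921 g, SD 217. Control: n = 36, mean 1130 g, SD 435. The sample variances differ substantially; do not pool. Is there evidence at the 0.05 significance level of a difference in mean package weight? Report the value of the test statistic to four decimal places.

Let group 1 = treatment, group 2 = control. H0: μ_1 = μ_2; H1: μ_1 ≠ μ_2 (Welch's two-sample t-test, two-sided).
t = (x̄_1 − x̄_2)/√(s_1²/n_1 + s_2²/n_2) = (921 − 1130)/√(217²/31 + 435²/36) = -2.5391
Welch–Satterthwaite df ≈ 52.99
Two-sided p-value ≈ 0.014
Since p ≈ 0.014 < α = 0.05, reject H0; the evidence is statistically significant.

-2.5391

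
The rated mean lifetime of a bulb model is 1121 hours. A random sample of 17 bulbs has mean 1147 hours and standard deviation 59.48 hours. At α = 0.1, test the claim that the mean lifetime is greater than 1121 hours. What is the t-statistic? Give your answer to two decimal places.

H0: μ = 1121; H1: μ > 1121 (one-sample t-test, right-tailed).
t = (x̄ − μ₀)/(s/√n) = (1147 − 1121)/(59.48/√17) = 1.80
df = n − 1 = 16
p-value = P(T ≥ 1.80) ≈ 0.045
Since p ≈ 0.045 < α = 0.1, reject H0; the evidence is statistically significant.

1.80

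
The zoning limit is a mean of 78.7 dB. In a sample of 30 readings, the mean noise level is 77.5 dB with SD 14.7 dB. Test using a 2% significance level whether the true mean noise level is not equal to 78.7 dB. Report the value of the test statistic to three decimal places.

-0.447

H0: μ = 78.7; H1: μ ≠ 78.7 (one-sample t-test, two-sided).
t = (x̄ − μ₀)/(s/√n) = (77.5 − 78.7)/(14.7/√30) = -0.447
df = n − 1 = 29
Two-sided p-value ≈ 0.6581
Since p ≈ 0.6581 > α = 0.02, fail to reject H0; the evidence is not statistically significant.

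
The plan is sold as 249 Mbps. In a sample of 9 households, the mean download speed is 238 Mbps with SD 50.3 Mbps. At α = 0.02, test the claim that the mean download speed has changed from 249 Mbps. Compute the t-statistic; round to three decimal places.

H0: μ = 249; H1: μ ≠ 249 (one-sample t-test, two-sided).
t = (x̄ − μ₀)/(s/√n) = (238 − 249)/(50.3/√9) = -0.656
df = n − 1 = 8
Two-sided p-value ≈ 0.5302
Since p ≈ 0.5302 > α = 0.02, fail to reject H0; the evidence is not statistically significant.

-0.656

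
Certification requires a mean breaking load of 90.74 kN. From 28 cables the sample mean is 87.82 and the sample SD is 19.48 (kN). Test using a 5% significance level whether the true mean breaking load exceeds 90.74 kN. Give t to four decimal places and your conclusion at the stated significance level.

H0: μ = 90.74; H1: μ > 90.74 (one-sample t-test, right-tailed).
t = (x̄ − μ₀)/(s/√n) = (87.82 − 90.74)/(19.48/√28) = -0.7932
df = n − 1 = 27
p-value = P(T ≥ -0.7932) ≈ 0.7827
Since p ≈ 0.7827 > α = 0.05, fail to reject H0; the data do not provide sufficient evidence against H0.

t = -0.7932; fail to reject H0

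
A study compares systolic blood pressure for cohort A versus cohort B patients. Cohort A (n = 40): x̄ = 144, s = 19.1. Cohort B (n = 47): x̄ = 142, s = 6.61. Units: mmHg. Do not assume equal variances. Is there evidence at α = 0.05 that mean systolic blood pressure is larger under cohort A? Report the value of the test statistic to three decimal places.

Let group 1 = cohort A, group 2 = cohort B. H0: μ_1 = μ_2; H1: μ_1 > μ_2 (Welch's two-sample t-test, right-tailed).
t = (x̄_1 − x̄_2)/√(s_1²/n_1 + s_2²/n_2) = (144 − 142)/√(19.1²/40 + 6.61²/47) = 0.631
Welch–Satterthwaite df ≈ 46.94
p-value = P(T ≥ 0.631) ≈ 0.266
Since p ≈ 0.266 > α = 0.05, fail to reject H0; the data do not provide sufficient evidence against H0.

0.631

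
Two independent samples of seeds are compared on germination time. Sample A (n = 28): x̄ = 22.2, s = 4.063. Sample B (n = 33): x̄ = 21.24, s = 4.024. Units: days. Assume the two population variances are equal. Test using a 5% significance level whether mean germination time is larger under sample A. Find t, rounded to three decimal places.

0.924

Let group 1 = sample A, group 2 = sample B. H0: μ_1 = μ_2; H1: μ_1 > μ_2 (two-sample pooled-variance t-test, right-tailed).
s_p² = [(28−1)·4.063² + (33−1)·4.024²]/(28+33−2) = 16.3369
t = (22.2 − 21.24)/√[16.3369·(1/28 + 1/33)] = 0.924
df = n₁ + n₂ − 2 = 59
p-value = P(T ≥ 0.924) ≈ 0.180
Since p ≈ 0.180 > α = 0.05, fail to reject H0; the data do not provide sufficient evidence against H0.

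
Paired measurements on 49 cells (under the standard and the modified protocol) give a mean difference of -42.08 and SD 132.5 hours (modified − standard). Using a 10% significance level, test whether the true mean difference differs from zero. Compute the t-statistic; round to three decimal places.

-2.223

H0: μ_d = 0; H1: μ_d ≠ 0 (paired t-test on the differences, two-sided).
t = d̄/(s_d/√n) = -42.08/(132.5/√49) = -2.223
df = n − 1 = 48
Two-sided p-value ≈ 0.0310
Since p ≈ 0.0310 < α = 0.1, reject H0; the evidence is statistically significant.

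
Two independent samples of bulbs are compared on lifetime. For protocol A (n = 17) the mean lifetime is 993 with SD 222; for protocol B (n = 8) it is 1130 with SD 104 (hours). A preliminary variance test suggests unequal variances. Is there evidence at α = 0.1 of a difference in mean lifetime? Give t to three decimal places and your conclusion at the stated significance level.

Let group 1 = protocol A, group 2 = protocol B. H0: μ_1 = μ_2; H1: μ_1 ≠ μ_2 (Welch's two-sample t-test, two-sided).
t = (x̄_1 − x̄_2)/√(s_1²/n_1 + s_2²/n_2) = (993 − 1130)/√(222²/17 + 104²/8) = -2.101
Welch–Satterthwaite df ≈ 22.98
Two-sided p-value ≈ 0.0468
Since p ≈ 0.0468 < α = 0.1, reject H0; the data support H1.

t = -2.101; reject H0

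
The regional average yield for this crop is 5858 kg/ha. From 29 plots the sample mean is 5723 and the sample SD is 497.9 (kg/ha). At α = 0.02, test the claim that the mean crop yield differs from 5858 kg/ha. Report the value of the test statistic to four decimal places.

H0: μ = 5858; H1: μ ≠ 5858 (one-sample t-test, two-sided).
t = (x̄ − μ₀)/(s/√n) = (5723 − 5858)/(497.9/√29) = -1.4601
df = n − 1 = 28
Two-sided p-value ≈ 0.155
Since p ≈ 0.155 > α = 0.02, fail to reject H0; the evidence is not statistically significant.

-1.4601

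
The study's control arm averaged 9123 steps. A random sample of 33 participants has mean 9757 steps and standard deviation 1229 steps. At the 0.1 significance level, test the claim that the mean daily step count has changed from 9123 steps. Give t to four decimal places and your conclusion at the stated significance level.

t = 2.9634; reject H0

H0: μ = 9123; H1: μ ≠ 9123 (one-sample t-test, two-sided).
t = (x̄ − μ₀)/(s/√n) = (9757 − 9123)/(1229/√33) = 2.9634
df = n − 1 = 32
Two-sided p-value ≈ 0.006
Since p ≈ 0.006 < α = 0.1, reject H0; the data support H1.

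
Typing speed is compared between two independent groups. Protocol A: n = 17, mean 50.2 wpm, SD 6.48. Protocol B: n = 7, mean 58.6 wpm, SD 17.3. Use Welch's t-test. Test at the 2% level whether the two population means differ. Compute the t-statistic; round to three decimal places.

-1.249

Let group 1 = protocol A, group 2 = protocol B. H0: μ_1 = μ_2; H1: μ_1 ≠ μ_2 (Welch's two-sample t-test, two-sided).
t = (x̄_1 − x̄_2)/√(s_1²/n_1 + s_2²/n_2) = (50.2 − 58.6)/√(6.48²/17 + 17.3²/7) = -1.249
Welch–Satterthwaite df ≈ 6.70
Two-sided p-value ≈ 0.253
Since p ≈ 0.253 > α = 0.02, fail to reject H0; the data do not provide sufficient evidence against H0.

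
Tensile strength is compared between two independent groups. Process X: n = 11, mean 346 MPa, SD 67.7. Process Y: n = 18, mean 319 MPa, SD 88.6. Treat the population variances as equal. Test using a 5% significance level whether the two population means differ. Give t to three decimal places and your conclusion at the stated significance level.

t = 0.866; fail to reject H0

Let group 1 = process X, group 2 = process Y. H0: μ_1 = μ_2; H1: μ_1 ≠ μ_2 (two-sample pooled-variance t-test, two-sided).
s_p² = [(11−1)·67.7² + (18−1)·88.6²]/(11+18−2) = 6640.08
t = (346 − 319)/√[6640.08·(1/11 + 1/18)] = 0.866
df = n₁ + n₂ − 2 = 27
Two-sided p-value ≈ 0.394
Since p ≈ 0.394 > α = 0.05, fail to reject H0; the evidence is not statistically significant.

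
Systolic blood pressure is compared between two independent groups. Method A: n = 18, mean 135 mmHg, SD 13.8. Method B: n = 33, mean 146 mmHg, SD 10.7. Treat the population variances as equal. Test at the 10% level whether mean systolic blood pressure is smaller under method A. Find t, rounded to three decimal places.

-3.163

Let group 1 = method A, group 2 = method B. H0: μ_1 = μ_2; H1: μ_1 < μ_2 (two-sample pooled-variance t-test, left-tailed).
s_p² = [(18−1)·13.8² + (33−1)·10.7²]/(18+33−2) = 140.84
t = (135 − 146)/√[140.84·(1/18 + 1/33)] = -3.163
df = n₁ + n₂ − 2 = 49
p-value = P(T ≤ -3.163) ≈ 0.0013
Since p ≈ 0.0013 < α = 0.1, reject H0; the data support H1.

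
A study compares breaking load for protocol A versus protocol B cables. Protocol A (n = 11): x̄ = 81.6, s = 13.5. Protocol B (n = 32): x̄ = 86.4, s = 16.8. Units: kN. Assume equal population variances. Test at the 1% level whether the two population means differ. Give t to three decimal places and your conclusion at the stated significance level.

Let group 1 = protocol A, group 2 = protocol B. H0: μ_1 = μ_2; H1: μ_1 ≠ μ_2 (two-sample pooled-variance t-test, two-sided).
s_p² = [(11−1)·13.5² + (32−1)·16.8²]/(11+32−2) = 257.852
t = (81.6 − 86.4)/√[257.852·(1/11 + 1/32)] = -0.855
df = n₁ + n₂ − 2 = 41
Two-sided p-value ≈ 0.397
Since p ≈ 0.397 > α = 0.01, fail to reject H0; the evidence is not statistically significant.

t = -0.855; fail to reject H0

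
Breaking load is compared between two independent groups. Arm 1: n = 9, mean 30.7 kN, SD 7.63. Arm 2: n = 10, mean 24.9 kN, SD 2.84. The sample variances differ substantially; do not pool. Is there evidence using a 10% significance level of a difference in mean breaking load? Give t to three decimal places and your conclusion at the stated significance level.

t = 2.150; reject H0

Let group 1 = arm 1, group 2 = arm 2. H0: μ_1 = μ_2; H1: μ_1 ≠ μ_2 (Welch's two-sample t-test, two-sided).
t = (x̄_1 − x̄_2)/√(s_1²/n_1 + s_2²/n_2) = (30.7 − 24.9)/√(7.63²/9 + 2.84²/10) = 2.150
Welch–Satterthwaite df ≈ 9.98
Two-sided p-value ≈ 0.057
Since p ≈ 0.057 < α = 0.1, reject H0; the data support H1.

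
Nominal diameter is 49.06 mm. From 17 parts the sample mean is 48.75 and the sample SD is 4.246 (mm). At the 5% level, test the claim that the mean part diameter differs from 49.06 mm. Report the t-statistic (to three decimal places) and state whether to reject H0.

t = -0.301; fail to reject H0

H0: μ = 49.06; H1: μ ≠ 49.06 (one-sample t-test, two-sided).
t = (x̄ − μ₀)/(s/√n) = (48.75 − 49.06)/(4.246/√17) = -0.301
df = n − 1 = 16
Two-sided p-value ≈ 0.7673
Since p ≈ 0.7673 > α = 0.05, fail to reject H0; the data do not provide sufficient evidence against H0.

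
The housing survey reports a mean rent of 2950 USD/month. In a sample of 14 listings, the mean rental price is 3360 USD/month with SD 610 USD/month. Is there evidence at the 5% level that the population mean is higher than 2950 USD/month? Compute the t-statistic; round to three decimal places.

H0: μ = 2950; H1: μ > 2950 (one-sample t-test, right-tailed).
t = (x̄ − μ₀)/(s/√n) = (3360 − 2950)/(610/√14) = 2.515
df = n − 1 = 13
p-value = P(T ≥ 2.515) ≈ 0.0129
Since p ≈ 0.0129 < α = 0.05, reject H0; the data support H1.

2.515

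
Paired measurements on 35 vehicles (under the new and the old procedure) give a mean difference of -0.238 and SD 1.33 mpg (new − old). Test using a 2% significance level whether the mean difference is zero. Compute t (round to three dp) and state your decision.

t = -1.059; fail to reject H0

H0: μ_d = 0; H1: μ_d ≠ 0 (paired t-test on the differences, two-sided).
t = d̄/(s_d/√n) = -0.238/(1.33/√35) = -1.059
df = n − 1 = 34
Two-sided p-value ≈ 0.2972
Since p ≈ 0.2972 > α = 0.02, fail to reject H0; the evidence is not statistically significant.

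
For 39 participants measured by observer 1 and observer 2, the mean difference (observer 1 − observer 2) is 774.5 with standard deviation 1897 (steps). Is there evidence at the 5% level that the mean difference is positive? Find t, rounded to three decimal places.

H0: μ_d = 0; H1: μ_d > 0 (paired t-test on the differences, right-tailed).
t = d̄/(s_d/√n) = 774.5/(1897/√39) = 2.550
df = n − 1 = 38
p-value = P(T ≥ 2.550) ≈ 0.007
Since p ≈ 0.007 < α = 0.05, reject H0; the data support H1.

2.550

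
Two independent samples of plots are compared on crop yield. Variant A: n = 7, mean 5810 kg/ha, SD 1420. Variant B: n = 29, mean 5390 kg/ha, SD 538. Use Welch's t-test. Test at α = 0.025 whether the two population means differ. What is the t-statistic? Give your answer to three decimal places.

0.769

Let group 1 = variant A, group 2 = variant B. H0: μ_1 = μ_2; H1: μ_1 ≠ μ_2 (Welch's two-sample t-test, two-sided).
t = (x̄_1 − x̄_2)/√(s_1²/n_1 + s_2²/n_2) = (5810 − 5390)/√(1420²/7 + 538²/29) = 0.769
Welch–Satterthwaite df ≈ 6.42
Two-sided p-value ≈ 0.469
Since p ≈ 0.469 > α = 0.025, fail to reject H0; the data do not provide sufficient evidence against H0.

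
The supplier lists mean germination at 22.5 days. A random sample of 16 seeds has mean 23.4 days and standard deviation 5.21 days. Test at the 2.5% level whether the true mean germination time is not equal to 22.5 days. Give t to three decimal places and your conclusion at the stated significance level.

t = 0.691; fail to reject H0

H0: μ = 22.5; H1: μ ≠ 22.5 (one-sample t-test, two-sided).
t = (x̄ − μ₀)/(s/√n) = (23.4 − 22.5)/(5.21/√16) = 0.691
df = n − 1 = 15
Two-sided p-value ≈ 0.500
Since p ≈ 0.500 > α = 0.025, fail to reject H0; the data do not provide sufficient evidence against H0.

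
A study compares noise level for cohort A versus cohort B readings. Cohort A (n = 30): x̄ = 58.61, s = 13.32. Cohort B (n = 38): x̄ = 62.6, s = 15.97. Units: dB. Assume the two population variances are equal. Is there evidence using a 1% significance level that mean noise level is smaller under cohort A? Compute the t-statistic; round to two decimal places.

Let group 1 = cohort A, group 2 = cohort B. H0: μ_1 = μ_2; H1: μ_1 < μ_2 (two-sample pooled-variance t-test, left-tailed).
s_p² = [(30−1)·13.32² + (38−1)·15.97²]/(30+38−2) = 220.936
t = (58.61 − 62.6)/√[220.936·(1/30 + 1/38)] = -1.10
df = n₁ + n₂ − 2 = 66
p-value = P(T ≤ -1.10) ≈ 0.1379
Since p ≈ 0.1379 > α = 0.01, fail to reject H0; the evidence is not statistically significant.

-1.10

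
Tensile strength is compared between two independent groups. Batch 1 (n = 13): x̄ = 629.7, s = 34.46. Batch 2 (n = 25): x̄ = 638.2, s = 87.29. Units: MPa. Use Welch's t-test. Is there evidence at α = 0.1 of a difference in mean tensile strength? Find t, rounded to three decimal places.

Let group 1 = batch 1, group 2 = batch 2. H0: μ_1 = μ_2; H1: μ_1 ≠ μ_2 (Welch's two-sample t-test, two-sided).
t = (x̄_1 − x̄_2)/√(s_1²/n_1 + s_2²/n_2) = (629.7 − 638.2)/√(34.46²/13 + 87.29²/25) = -0.427
Welch–Satterthwaite df ≈ 34.37
Two-sided p-value ≈ 0.6720
Since p ≈ 0.6720 > α = 0.1, fail to reject H0; the data do not provide sufficient evidence against H0.

-0.427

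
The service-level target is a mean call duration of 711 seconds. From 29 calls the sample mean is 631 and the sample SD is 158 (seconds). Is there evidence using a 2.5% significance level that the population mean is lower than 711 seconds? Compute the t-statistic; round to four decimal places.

H0: μ = 711; H1: μ < 711 (one-sample t-test, left-tailed).
t = (x̄ − μ₀)/(s/√n) = (631 − 711)/(158/√29) = -2.7267
df = n − 1 = 28
p-value = P(T ≤ -2.7267) ≈ 0.005
Since p ≈ 0.005 < α = 0.025, reject H0; the evidence is statistically significant.

-2.7267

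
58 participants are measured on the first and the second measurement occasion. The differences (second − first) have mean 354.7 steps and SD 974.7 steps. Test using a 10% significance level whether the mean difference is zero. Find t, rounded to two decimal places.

H0: μ_d = 0; H1: μ_d ≠ 0 (paired t-test on the differences, two-sided).
t = d̄/(s_d/√n) = 354.7/(974.7/√58) = 2.77
df = n − 1 = 57
Two-sided p-value ≈ 0.0075
Since p ≈ 0.0075 < α = 0.1, reject H0; the evidence is statistically significant.

2.77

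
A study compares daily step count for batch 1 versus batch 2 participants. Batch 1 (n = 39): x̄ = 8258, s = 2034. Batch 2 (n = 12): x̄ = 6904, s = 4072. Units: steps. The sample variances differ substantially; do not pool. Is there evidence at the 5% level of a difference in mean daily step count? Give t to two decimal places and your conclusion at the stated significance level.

Let group 1 = batch 1, group 2 = batch 2. H0: μ_1 = μ_2; H1: μ_1 ≠ μ_2 (Welch's two-sample t-test, two-sided).
t = (x̄_1 − x̄_2)/√(s_1²/n_1 + s_2²/n_2) = (8258 − 6904)/√(2034²/39 + 4072²/12) = 1.11
Welch–Satterthwaite df ≈ 12.73
Two-sided p-value ≈ 0.2875
Since p ≈ 0.2875 > α = 0.05, fail to reject H0; the data do not provide sufficient evidence against H0.

t = 1.11; fail to reject H0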